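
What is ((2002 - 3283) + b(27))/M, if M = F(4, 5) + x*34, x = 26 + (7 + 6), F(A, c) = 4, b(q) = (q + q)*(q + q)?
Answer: 327/266 ≈ 1.2293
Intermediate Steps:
b(q) = 4*q**2 (b(q) = (2*q)*(2*q) = 4*q**2)
x = 39 (x = 26 + 13 = 39)
M = 1330 (M = 4 + 39*34 = 4 + 1326 = 1330)
((2002 - 3283) + b(27))/M = ((2002 - 3283) + 4*27**2)/1330 = (-1281 + 4*729)*(1/1330) = (-1281 + 2916)*(1/1330) = 1635*(1/1330) = 327/266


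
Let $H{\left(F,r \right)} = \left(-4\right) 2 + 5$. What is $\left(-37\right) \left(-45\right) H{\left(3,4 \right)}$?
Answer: $-4995$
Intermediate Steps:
$H{\left(F,r \right)} = -3$ ($H{\left(F,r \right)} = -8 + 5 = -3$)
$\left(-37\right) \left(-45\right) H{\left(3,4 \right)} = \left(-37\right) \left(-45\right) \left(-3\right) = 1665 \left(-3\right) = -4995$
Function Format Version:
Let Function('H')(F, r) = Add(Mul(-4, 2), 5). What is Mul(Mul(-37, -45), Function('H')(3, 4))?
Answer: -4995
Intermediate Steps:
Function('H')(F, r) = -3 (Function('H')(F, r) = Add(-8, 5) = -3)
Mul(Mul(-37, -45), Function('H')(3, 4)) = Mul(Mul(-37, -45), -3) = Mul(1665, -3) = -4995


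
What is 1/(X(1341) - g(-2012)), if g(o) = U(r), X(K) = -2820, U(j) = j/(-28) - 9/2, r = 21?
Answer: -4/11259 ≈ -0.00035527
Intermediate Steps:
U(j) = -9/2 - j/28 (U(j) = j*(-1/28) - 9*1/2 = -j/28 - 9/2 = -9/2 - j/28)
g(o) = -21/4 (g(o) = -9/2 - 1/28*21 = -9/2 - 3/4 = -21/4)
1/(X(1341) - g(-2012)) = 1/(-2820 - 1*(-21/4)) = 1/(-2820 + 21/4) = 1/(-11259/4) = -4/11259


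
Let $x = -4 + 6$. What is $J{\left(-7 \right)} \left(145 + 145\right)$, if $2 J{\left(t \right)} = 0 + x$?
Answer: $290$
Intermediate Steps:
$x = 2$
$J{\left(t \right)} = 1$ ($J{\left(t \right)} = \frac{0 + 2}{2} = \frac{1}{2} \cdot 2 = 1$)
$J{\left(-7 \right)} \left(145 + 145\right) = 1 \left(145 + 145\right) = 1 \cdot 290 = 290$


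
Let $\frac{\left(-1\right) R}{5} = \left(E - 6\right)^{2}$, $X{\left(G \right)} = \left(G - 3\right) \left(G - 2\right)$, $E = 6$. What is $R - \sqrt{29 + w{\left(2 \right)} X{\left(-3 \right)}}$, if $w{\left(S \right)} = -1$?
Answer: $- i \approx - 1.0 i$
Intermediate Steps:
$X{\left(G \right)} = \left(-3 + G\right) \left(-2 + G\right)$
$R = 0$ ($R = - 5 \left(6 - 6\right)^{2} = - 5 \cdot 0^{2} = \left(-5\right) 0 = 0$)
$R - \sqrt{29 + w{\left(2 \right)} X{\left(-3 \right)}} = 0 - \sqrt{29 - \left(6 + \left(-3\right)^{2} - -15\right)} = 0 - \sqrt{29 - \left(6 + 9 + 15\right)} = 0 - \sqrt{29 - 30} = 0 - \sqrt{-1} = 0 - i = - i$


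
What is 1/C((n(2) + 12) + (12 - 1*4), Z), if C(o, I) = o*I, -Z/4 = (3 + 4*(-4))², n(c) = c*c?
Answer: -1/16224 ≈ -6.1637e-5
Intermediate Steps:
n(c) = c²
Z = -676 (Z = -4*(3 + 4*(-4))² = -4*(3 - 16)² = -4*(-13)² = -4*169 = -676)
C(o, I) = I*o
1/C((n(2) + 12) + (12 - 1*4), Z) = 1/(-676*((2² + 12) + (12 - 1*4))) = 1/(-676*((4 + 12) + (12 - 4))) = 1/(-676*(16 + 8)) = 1/(-676*24) = 1/(-16224) = -1/16224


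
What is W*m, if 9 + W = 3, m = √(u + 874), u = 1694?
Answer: -12*√642 ≈ -304.05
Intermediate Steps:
m = 2*√642 (m = √(1694 + 874) = √2568 = 2*√642 ≈ 50.675)
W = -6 (W = -9 + 3 = -6)
W*m = -12*√642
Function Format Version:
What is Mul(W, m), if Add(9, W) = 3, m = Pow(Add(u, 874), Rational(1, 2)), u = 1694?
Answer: Mul(-12, Pow(642, Rational(1, 2))) ≈ -304.05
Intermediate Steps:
m = Mul(2, Pow(642, Rational(1, 2))) (m = Pow(Add(1694, 874), Rational(1, 2)) = Pow(2568, Rational(1, 2)) = Mul(2, Pow(642, Rational(1, 2))) ≈ 50.675)
W = -6 (W = Add(-9, 3) = -6)
Mul(W, m) = Mul(-6, Mul(2, Pow(642, Rational(1, 2)))) = Mul(-12, Pow(642, Rational(1, 2)))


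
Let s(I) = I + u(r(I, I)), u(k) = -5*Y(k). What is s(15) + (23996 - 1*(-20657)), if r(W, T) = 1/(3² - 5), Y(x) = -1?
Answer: 44673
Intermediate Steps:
r(W, T) = ¼ (r(W, T) = 1/(9 - 5) = 1/4 = ¼)
u(k) = 5 (u(k) = -5*(-1) = 5)
s(I) = 5 + I (s(I) = I + 5 = 5 + I)
s(15) + (23996 - 1*(-20657)) = (5 + 15) + (23996 - 1*(-20657)) = 20 + (23996 + 20657) = 20 + 44653 = 44673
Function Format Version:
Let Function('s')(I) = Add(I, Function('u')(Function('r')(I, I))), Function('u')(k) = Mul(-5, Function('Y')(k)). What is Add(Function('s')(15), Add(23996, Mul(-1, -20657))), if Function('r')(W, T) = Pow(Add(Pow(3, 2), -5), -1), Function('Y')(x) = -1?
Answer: 44673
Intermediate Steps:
Function('r')(W, T) = Rational(1, 4) (Function('r')(W, T) = Pow(Add(9, -5), -1) = Pow(4, -1) = Rational(1, 4))
Function('u')(k) = 5 (Function('u')(k) = Mul(-5, -1) = 5)
Function('s')(I) = Add(5, I) (Function('s')(I) = Add(I, 5) = Add(5, I))
Add(Function('s')(15), Add(23996, Mul(-1, -20657))) = Add(Add(5, 15), Add(23996, Mul(-1, -20657))) = Add(20, Add(23996, 20657)) = Add(20, 44653) = 44673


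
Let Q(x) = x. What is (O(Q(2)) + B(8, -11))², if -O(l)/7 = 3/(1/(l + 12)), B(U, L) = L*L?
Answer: 29929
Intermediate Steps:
B(U, L) = L²
O(l) = -252 - 21*l (O(l) = -21/(1/(l + 12)) = -21/(1/(12 + l)) = -21*(12 + l) = -7*(36 + 3*l) = -252 - 21*l)
(O(Q(2)) + B(8, -11))² = ((-252 - 21*2) + (-11)²)² = ((-252 - 42) + 121)² = (-294 + 121)² = (-173)² = 29929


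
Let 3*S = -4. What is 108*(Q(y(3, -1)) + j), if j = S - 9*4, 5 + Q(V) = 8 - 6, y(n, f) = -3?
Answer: -4356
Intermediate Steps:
S = -4/3 (S = (1/3)*(-4) = -4/3 ≈ -1.3333)
Q(V) = -3 (Q(V) = -5 + (8 - 6) = -5 + 2 = -3)
j = -112/3 (j = -4/3 - 9*4 = -4/3 - 36 = -112/3 ≈ -37.333)
108*(Q(y(3, -1)) + j) = 108*(-3 - 112/3) = 108*(-121/3) = -4356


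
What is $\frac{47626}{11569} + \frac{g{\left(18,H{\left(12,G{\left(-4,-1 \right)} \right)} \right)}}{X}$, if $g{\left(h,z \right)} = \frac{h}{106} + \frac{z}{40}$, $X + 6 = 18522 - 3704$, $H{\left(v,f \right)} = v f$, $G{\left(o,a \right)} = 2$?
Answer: $\frac{2031988943}{493591385} \approx 4.1167$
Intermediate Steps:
$H{\left(v,f \right)} = f v$
$X = 14812$ ($X = -6 + \left(18522 - 3704\right) = -6 + 14818 = 14812$)
$g{\left(h,z \right)} = \frac{z}{40} + \frac{h}{106}$ ($g{\left(h,z \right)} = h \frac{1}{106} + z \frac{1}{40} = \frac{h}{106} + \frac{z}{40} = \frac{z}{40} + \frac{h}{106}$)
$\frac{47626}{11569} + \frac{g{\left(18,H{\left(12,G{\left(-4,-1 \right)} \right)} \right)}}{X} = \frac{47626}{11569} + \frac{\frac{2 \cdot 12}{40} + \frac{1}{106} \cdot 18}{14812} = 47626 \cdot \frac{1}{11569} + \left(\frac{1}{40} \cdot 24 + \frac{9}{53}\right) \frac{1}{14812} = \frac{47626}{11569} + \left(\frac{3}{5} + \frac{9}{53}\right) \frac{1}{14812} = \frac{47626}{11569} + \frac{204}{265} \cdot \frac{1}{14812} = \frac{47626}{11569} + \frac{51}{981295} = \frac{2031988943}{493591385}$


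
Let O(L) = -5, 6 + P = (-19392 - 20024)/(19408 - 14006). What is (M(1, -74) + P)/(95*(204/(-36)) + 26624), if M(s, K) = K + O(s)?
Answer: -747879/211372157 ≈ -0.0035382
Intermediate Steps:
P = -35914/2701 (P = -6 + (-19392 - 20024)/(19408 - 14006) = -6 - 39416/5402 = -6 - 39416*1/5402 = -6 - 19708/2701 = -35914/2701 ≈ -13.297)
M(s, K) = -5 + K (M(s, K) = K - 5 = -5 + K)
(M(1, -74) + P)/(95*(204/(-36)) + 26624) = ((-5 - 74) - 35914/2701)/(95*(204/(-36)) + 26624) = (-79 - 35914/2701)/(95*(204*(-1/36)) + 26624) = -249293/(2701*(95*(-17/3) + 26624)) = -249293/(2701*(-1615/3 + 26624)) = -249293/(2701*78257/3) = -249293/2701*3/78257 = -747879/211372157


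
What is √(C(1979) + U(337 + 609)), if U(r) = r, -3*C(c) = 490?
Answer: 2*√1761/3 ≈ 27.976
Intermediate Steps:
C(c) = -490/3 (C(c) = -⅓*490 = -490/3)
√(C(1979) + U(337 + 609)) = √(-490/3 + (337 + 609)) = √(-490/3 + 946) = √(2348/3) = 2*√1761/3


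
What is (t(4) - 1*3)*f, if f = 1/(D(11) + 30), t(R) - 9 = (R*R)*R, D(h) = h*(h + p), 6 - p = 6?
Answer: 70/151 ≈ 0.46358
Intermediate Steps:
p = 0 (p = 6 - 1*6 = 6 - 6 = 0)
D(h) = h² (D(h) = h*(h + 0) = h*h = h²)
t(R) = 9 + R³ (t(R) = 9 + (R*R)*R = 9 + R²*R = 9 + R³)
f = 1/151 (f = 1/(11² + 30) = 1/(121 + 30) = 1/151 ≈ 0.0066225)
(t(4) - 1*3)*f = ((9 + 4³) - 1*3)*(1/151) = ((9 + 64) - 3)*(1/151) = (73 - 3)*(1/151) = 70*(1/151) = 70/151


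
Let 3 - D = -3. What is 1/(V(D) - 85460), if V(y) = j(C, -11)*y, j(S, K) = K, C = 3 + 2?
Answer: -1/85526 ≈ -1.1692e-5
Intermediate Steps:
D = 6 (D = 3 - 1*(-3) = 3 + 3 = 6)
C = 5
V(y) = -11*y
1/(V(D) - 85460) = 1/(-11*6 - 85460) = 1/(-66 - 85460) = 1/(-85526) = -1/85526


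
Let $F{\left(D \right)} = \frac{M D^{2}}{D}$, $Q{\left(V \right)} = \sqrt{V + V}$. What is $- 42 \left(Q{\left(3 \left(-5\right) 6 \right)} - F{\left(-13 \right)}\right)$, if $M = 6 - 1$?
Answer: $-2730 - 252 i \sqrt{5} \approx -2730.0 - 563.49 i$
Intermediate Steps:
$Q{\left(V \right)} = \sqrt{2} \sqrt{V}$ ($Q{\left(V \right)} = \sqrt{2 V} = \sqrt{2} \sqrt{V}$)
$M = 5$ ($M = 6 - 1 = 5$)
$F{\left(D \right)} = 5 D$ ($F{\left(D \right)} = \frac{5 D^{2}}{D} = 5 D$)
$- 42 \left(Q{\left(3 \left(-5\right) 6 \right)} - F{\left(-13 \right)}\right) = - 42 \left(\sqrt{2} \sqrt{3 \left(-5\right) 6} - 5 \left(-13\right)\right) = - 42 \left(\sqrt{2} \sqrt{\left(-15\right) 6} - -65\right) = - 42 \left(\sqrt{2} \sqrt{-90} + 65\right) = - 42 \left(\sqrt{2} \cdot 3 i \sqrt{10} + 65\right) = - 42 \left(6 i \sqrt{5} + 65\right) = - 42 \left(65 + 6 i \sqrt{5}\right) = -2730 - 252 i \sqrt{5}$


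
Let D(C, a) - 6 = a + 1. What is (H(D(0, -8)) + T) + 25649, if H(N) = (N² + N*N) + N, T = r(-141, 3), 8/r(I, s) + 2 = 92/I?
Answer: 4795986/187 ≈ 25647.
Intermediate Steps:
r(I, s) = 8/(-2 + 92/I)
T = -564/187 (T = -4*(-141)/(-46 - 141) = -4*(-141)/(-187) = -4*(-141)*(-1/187) = -564/187 ≈ -3.0160)
D(C, a) = 7 + a (D(C, a) = 6 + (a + 1) = 6 + (1 + a) = 7 + a)
H(N) = N + 2*N² (H(N) = (N² + N²) + N = 2*N² + N = N + 2*N²)
(H(D(0, -8)) + T) + 25649 = ((7 - 8)*(1 + 2*(7 - 8)) - 564/187) + 25649 = (-(1 + 2*(-1)) - 564/187) + 25649 = (-(1 - 2) - 564/187) + 25649 = (-1*(-1) - 564/187) + 25649 = (1 - 564/187) + 25649 = -377/187 + 25649 = 4795986/187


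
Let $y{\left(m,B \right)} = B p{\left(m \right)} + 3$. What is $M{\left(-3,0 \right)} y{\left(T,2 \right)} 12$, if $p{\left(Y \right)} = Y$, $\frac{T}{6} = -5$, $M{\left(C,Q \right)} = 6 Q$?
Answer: $0$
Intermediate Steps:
$T = -30$ ($T = 6 \left(-5\right) = -30$)
$y{\left(m,B \right)} = 3 + B m$ ($y{\left(m,B \right)} = B m + 3 = 3 + B m$)
$M{\left(-3,0 \right)} y{\left(T,2 \right)} 12 = 6 \cdot 0 \left(3 + 2 \left(-30\right)\right) 12 = 0 \left(3 - 60\right) 12 = 0 \left(-57\right) 12 = 0 \cdot 12 = 0$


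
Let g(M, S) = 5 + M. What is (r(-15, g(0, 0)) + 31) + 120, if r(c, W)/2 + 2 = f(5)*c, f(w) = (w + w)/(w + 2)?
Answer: 729/7 ≈ 104.14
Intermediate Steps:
f(w) = 2*w/(2 + w) (f(w) = (2*w)/(2 + w) = 2*w/(2 + w))
r(c, W) = -4 + 20*c/7 (r(c, W) = -4 + 2*((2*5/(2 + 5))*c) = -4 + 2*((2*5/7)*c) = -4 + 2*((2*5*(⅐))*c) = -4 + 2*(10*c/7) = -4 + 20*c/7)
(r(-15, g(0, 0)) + 31) + 120 = ((-4 + (20/7)*(-15)) + 31) + 120 = ((-4 - 300/7) + 31) + 120 = (-328/7 + 31) + 120 = -111/7 + 120 = 729/7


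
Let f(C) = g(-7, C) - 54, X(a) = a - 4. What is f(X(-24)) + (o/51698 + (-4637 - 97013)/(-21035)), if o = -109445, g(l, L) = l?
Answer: -12676517421/217493486 ≈ -58.285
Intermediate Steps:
X(a) = -4 + a
f(C) = -61 (f(C) = -7 - 54 = -61)
f(X(-24)) + (o/51698 + (-4637 - 97013)/(-21035)) = -61 + (-109445/51698 + (-4637 - 97013)/(-21035)) = -61 + (-109445*1/51698 - 101650*(-1/21035)) = -61 + (-109445/51698 + 20330/4207) = -61 + 590585225/217493486 = -12676517421/217493486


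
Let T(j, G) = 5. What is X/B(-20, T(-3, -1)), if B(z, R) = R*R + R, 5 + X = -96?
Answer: -101/30 ≈ -3.3667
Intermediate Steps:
X = -101 (X = -5 - 96 = -101)
B(z, R) = R + R² (B(z, R) = R² + R = R + R²)
X/B(-20, T(-3, -1)) = -101*1/(5*(1 + 5)) = -101/(5*6) = -101/30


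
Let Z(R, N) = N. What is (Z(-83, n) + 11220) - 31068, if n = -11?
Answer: -19859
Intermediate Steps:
(Z(-83, n) + 11220) - 31068 = (-11 + 11220) - 31068 = 11209 - 31068 = -19859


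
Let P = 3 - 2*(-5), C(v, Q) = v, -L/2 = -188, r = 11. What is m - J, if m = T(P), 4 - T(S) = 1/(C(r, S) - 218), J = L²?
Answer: -29264003/207 ≈ -1.4137e+5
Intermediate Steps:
L = 376 (L = -2*(-188) = 376)
J = 141376 (J = 376² = 141376)
P = 13 (P = 3 + 10 = 13)
T(S) = 829/207 (T(S) = 4 - 1/(11 - 218) = 4 - 1/(-207) = 4 - 1*(-1/207) = 4 + 1/207 = 829/207)
m = 829/207 ≈ 4.0048
m - J = 829/207 - 1*141376 = 829/207 - 141376 = -29264003/207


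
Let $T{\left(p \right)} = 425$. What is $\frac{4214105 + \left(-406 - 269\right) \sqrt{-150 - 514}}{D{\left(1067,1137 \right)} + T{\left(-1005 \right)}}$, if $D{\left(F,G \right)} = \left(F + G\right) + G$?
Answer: $\frac{602015}{538} - \frac{675 i \sqrt{166}}{1883} \approx 1119.0 - 4.6186 i$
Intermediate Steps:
$D{\left(F,G \right)} = F + 2 G$
$\frac{4214105 + \left(-406 - 269\right) \sqrt{-150 - 514}}{D{\left(1067,1137 \right)} + T{\left(-1005 \right)}} = \frac{4214105 + \left(-406 - 269\right) \sqrt{-150 - 514}}{\left(1067 + 2 \cdot 1137\right) + 425} = \frac{4214105 - 675 \sqrt{-664}}{\left(1067 + 2274\right) + 425} = \frac{4214105 - 675 \cdot 2 i \sqrt{166}}{3341 + 425} = \frac{4214105 - 1350 i \sqrt{166}}{3766} = \left(4214105 - 1350 i \sqrt{166}\right) \frac{1}{3766} = \frac{602015}{538} - \frac{675 i \sqrt{166}}{1883}$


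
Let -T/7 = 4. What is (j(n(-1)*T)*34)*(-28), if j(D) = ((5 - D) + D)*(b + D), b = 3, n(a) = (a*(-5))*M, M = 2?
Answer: 1318520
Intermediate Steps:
n(a) = -10*a (n(a) = (a*(-5))*2 = -5*a*2 = -10*a)
T = -28 (T = -7*4 = -28)
j(D) = 15 + 5*D (j(D) = ((5 - D) + D)*(3 + D) = 5*(3 + D) = 15 + 5*D)
(j(n(-1)*T)*34)*(-28) = ((15 + 5*(-10*(-1)*(-28)))*34)*(-28) = ((15 + 5*(10*(-28)))*34)*(-28) = ((15 + 5*(-280))*34)*(-28) = ((15 - 1400)*34)*(-28) = -1385*34*(-28) = -47090*(-28) = 1318520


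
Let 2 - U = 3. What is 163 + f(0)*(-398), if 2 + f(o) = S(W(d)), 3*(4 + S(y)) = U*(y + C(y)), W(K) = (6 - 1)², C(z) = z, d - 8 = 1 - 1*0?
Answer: 27553/3 ≈ 9184.3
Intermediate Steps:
U = -1 (U = 2 - 1*3 = 2 - 3 = -1)
d = 9 (d = 8 + (1 - 1*0) = 8 + (1 + 0) = 8 + 1 = 9)
W(K) = 25 (W(K) = 5² = 25)
S(y) = -4 - 2*y/3 (S(y) = -4 + (-(y + y))/3 = -4 + (-2*y)/3 = -4 - 2*y/3)
f(o) = -68/3 (f(o) = -2 + (-4 - ⅔*25) = -2 + (-4 - 50/3) = -2 - 62/3 = -68/3)
163 + f(0)*(-398) = 163 - 68/3*(-398) = 163 + 27064/3 = 27553/3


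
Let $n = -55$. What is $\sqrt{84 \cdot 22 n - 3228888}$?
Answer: $4 i \sqrt{208158} \approx 1825.0 i$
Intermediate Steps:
$\sqrt{84 \cdot 22 n - 3228888} = \sqrt{84 \cdot 22 \left(-55\right) - 3228888} = \sqrt{1848 \left(-55\right) - 3228888} = \sqrt{-101640 - 3228888} = \sqrt{-3330528} = 4 i \sqrt{208158}$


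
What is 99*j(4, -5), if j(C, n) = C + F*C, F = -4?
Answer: -1188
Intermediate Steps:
j(C, n) = -3*C (j(C, n) = C - 4*C = -3*C)
99*j(4, -5) = 99*(-3*4) = 99*(-12) = -1188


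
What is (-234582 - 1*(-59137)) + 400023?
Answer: 224578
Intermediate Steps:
(-234582 - 1*(-59137)) + 400023 = (-234582 + 59137) + 400023 = -175445 + 400023 = 224578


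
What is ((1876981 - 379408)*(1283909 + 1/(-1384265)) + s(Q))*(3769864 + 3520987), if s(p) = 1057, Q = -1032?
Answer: 19405270726075332935287087/1384265 ≈ 1.4018e+19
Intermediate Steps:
((1876981 - 379408)*(1283909 + 1/(-1384265)) + s(Q))*(3769864 + 3520987) = ((1876981 - 379408)*(1283909 + 1/(-1384265)) + 1057)*(3769864 + 3520987) = (1497573*(1283909 - 1/1384265) + 1057)*7290851 = (1497573*(1777270291884/1384265) + 1057)*7290851 = (2661592002827597532/1384265 + 1057)*7290851 = (2661592004290765637/1384265)*7290851 = 19405270726075332935287087/1384265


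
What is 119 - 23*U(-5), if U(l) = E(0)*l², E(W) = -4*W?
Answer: 119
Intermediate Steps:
U(l) = 0 (U(l) = (-4*0)*l² = 0*l² = 0)
119 - 23*U(-5) = 119 - 23*0 = 119 + 0 = 119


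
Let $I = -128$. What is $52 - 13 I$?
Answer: $1716$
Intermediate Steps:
$52 - 13 I = 52 - -1664 = 52 + 1664 = 1716$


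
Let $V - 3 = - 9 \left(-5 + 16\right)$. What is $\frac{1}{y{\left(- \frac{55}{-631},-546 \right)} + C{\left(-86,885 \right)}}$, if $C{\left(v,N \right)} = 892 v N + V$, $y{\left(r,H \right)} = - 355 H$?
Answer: $- \frac{1}{67696386} \approx -1.4772 \cdot 10^{-8}$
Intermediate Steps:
$V = -96$ ($V = 3 - 9 \left(-5 + 16\right) = 3 - 99 = -96$)
$C{\left(v,N \right)} = -96 + 892 N v$ ($C{\left(v,N \right)} = 892 v N - 96 = 892 N v - 96 = -96 + 892 N v$)
$\frac{1}{y{\left(- \frac{55}{-631},-546 \right)} + C{\left(-86,885 \right)}} = \frac{1}{\left(-355\right) \left(-546\right) + \left(-96 + 892 \cdot 885 \left(-86\right)\right)} = \frac{1}{193830 - 67890216} = \frac{1}{-67696386} = - \frac{1}{67696386}$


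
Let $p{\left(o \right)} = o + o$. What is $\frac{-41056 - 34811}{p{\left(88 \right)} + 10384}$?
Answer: $- \frac{2299}{320} \approx -7.1844$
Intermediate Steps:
$p{\left(o \right)} = 2 o$
$\frac{-41056 - 34811}{p{\left(88 \right)} + 10384} = \frac{-41056 - 34811}{2 \cdot 88 + 10384} = - \frac{75867}{176 + 10384} = - \frac{75867}{10560} = \left(-75867\right) \frac{1}{10560} = - \frac{2299}{320}$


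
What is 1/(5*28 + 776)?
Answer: 1/916 ≈ 0.0010917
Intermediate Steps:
1/(5*28 + 776) = 1/(140 + 776) = 1/916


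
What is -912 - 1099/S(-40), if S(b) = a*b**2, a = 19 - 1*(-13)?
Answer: -46695499/51200 ≈ -912.02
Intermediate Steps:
a = 32 (a = 19 + 13 = 32)
S(b) = 32*b**2
-912 - 1099/S(-40) = -912 - 1099/(32*(-40)**2) = -912 - 1099/(32*1600) = -912 - 1099/51200 = -46695499/51200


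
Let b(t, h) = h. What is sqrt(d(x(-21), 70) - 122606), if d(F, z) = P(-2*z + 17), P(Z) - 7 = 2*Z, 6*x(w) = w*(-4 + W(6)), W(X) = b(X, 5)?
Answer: I*sqrt(122845) ≈ 350.49*I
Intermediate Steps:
W(X) = 5
x(w) = w/6 (x(w) = (w*(-4 + 5))/6 = (w*1)/6 = w/6)
P(Z) = 7 + 2*Z
d(F, z) = 41 - 4*z (d(F, z) = 7 + 2*(-2*z + 17) = 7 + 2*(17 - 2*z) = 7 + (34 - 4*z) = 41 - 4*z)
sqrt(d(x(-21), 70) - 122606) = sqrt((41 - 4*70) - 122606) = sqrt((41 - 280) - 122606) = sqrt(-239 - 122606) = sqrt(-122845) = I*sqrt(122845)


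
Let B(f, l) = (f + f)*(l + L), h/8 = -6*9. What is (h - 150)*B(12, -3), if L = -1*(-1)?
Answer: 27936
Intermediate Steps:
h = -432 (h = 8*(-6*9) = 8*(-54) = -432)
L = 1
B(f, l) = 2*f*(1 + l) (B(f, l) = (f + f)*(l + 1) = (2*f)*(1 + l) = 2*f*(1 + l))
(h - 150)*B(12, -3) = (-432 - 150)*(2*12*(1 - 3)) = -1164*12*(-2) = -582*(-48) = 27936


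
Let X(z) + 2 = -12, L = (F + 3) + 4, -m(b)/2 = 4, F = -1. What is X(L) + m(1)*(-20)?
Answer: 146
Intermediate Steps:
m(b) = -8 (m(b) = -2*4 = -8)
L = 6 (L = (-1 + 3) + 4 = 2 + 4 = 6)
X(z) = -14 (X(z) = -2 - 12 = -14)
X(L) + m(1)*(-20) = -14 - 8*(-20) = -14 + 160 = 146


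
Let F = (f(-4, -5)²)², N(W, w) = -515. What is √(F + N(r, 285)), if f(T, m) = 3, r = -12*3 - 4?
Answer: I*√434 ≈ 20.833*I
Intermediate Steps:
r = -40 (r = -36 - 4 = -40)
F = 81 (F = (3²)² = 9² = 81)
√(F + N(r, 285)) = √(81 - 515) = √(-434) = I*√434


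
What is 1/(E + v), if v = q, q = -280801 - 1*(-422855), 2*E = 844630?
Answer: 1/564369 ≈ 1.7719e-6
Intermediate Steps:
E = 422315 (E = (½)*844630 = 422315)
q = 142054 (q = -280801 + 422855 = 142054)
v = 142054
1/(E + v) = 1/(422315 + 142054) = 1/564369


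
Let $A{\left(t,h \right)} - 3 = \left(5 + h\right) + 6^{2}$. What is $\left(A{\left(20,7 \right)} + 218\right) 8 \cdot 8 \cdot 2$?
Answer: $34432$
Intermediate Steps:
$A{\left(t,h \right)} = 44 + h$ ($A{\left(t,h \right)} = 3 + \left(\left(5 + h\right) + 6^{2}\right) = 3 + \left(\left(5 + h\right) + 36\right) = 3 + \left(41 + h\right) = 44 + h$)
$\left(A{\left(20,7 \right)} + 218\right) 8 \cdot 8 \cdot 2 = \left(\left(44 + 7\right) + 218\right) 8 \cdot 8 \cdot 2 = \left(51 + 218\right) 64 \cdot 2 = 269 \cdot 128 = 34432$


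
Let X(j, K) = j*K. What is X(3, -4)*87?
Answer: -1044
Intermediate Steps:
X(j, K) = K*j
X(3, -4)*87 = -4*3*87 = -12*87 = -1044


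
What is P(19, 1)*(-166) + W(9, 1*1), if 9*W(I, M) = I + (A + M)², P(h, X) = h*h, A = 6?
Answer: -539276/9 ≈ -59920.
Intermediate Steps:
P(h, X) = h²
W(I, M) = I/9 + (6 + M)²/9 (W(I, M) = (I + (6 + M)²)/9 = I/9 + (6 + M)²/9)
P(19, 1)*(-166) + W(9, 1*1) = 19²*(-166) + ((⅑)*9 + (6 + 1*1)²/9) = 361*(-166) + (1 + (6 + 1)²/9) = -59926 + (1 + (⅑)*7²) = -59926 + (1 + (⅑)*49) = -59926 + (1 + 49/9) = -59926 + 58/9 = -539276/9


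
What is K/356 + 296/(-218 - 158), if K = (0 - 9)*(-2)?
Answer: -6163/8366 ≈ -0.73667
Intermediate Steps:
K = 18 (K = -9*(-2) = 18)
K/356 + 296/(-218 - 158) = 18/356 + 296/(-218 - 158) = 18*(1/356) + 296/(-376) = 9/178 + 296*(-1/376) = 9/178 - 37/47 = -6163/8366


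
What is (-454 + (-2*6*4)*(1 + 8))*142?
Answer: -125812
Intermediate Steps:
(-454 + (-2*6*4)*(1 + 8))*142 = (-454 - 12*4*9)*142 = (-454 - 48*9)*142 = (-454 - 432)*142 = -886*142 = -125812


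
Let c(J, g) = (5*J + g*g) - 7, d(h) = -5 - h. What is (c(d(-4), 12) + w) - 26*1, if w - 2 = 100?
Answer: 208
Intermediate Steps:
w = 102 (w = 2 + 100 = 102)
c(J, g) = -7 + g**2 + 5*J (c(J, g) = (5*J + g**2) - 7 = (g**2 + 5*J) - 7 = -7 + g**2 + 5*J)
(c(d(-4), 12) + w) - 26*1 = ((-7 + 12**2 + 5*(-5 - 1*(-4))) + 102) - 26*1 = ((-7 + 144 + 5*(-5 + 4)) + 102) - 26 = ((-7 + 144 + 5*(-1)) + 102) - 26 = ((-7 + 144 - 5) + 102) - 26 = (132 + 102) - 26 = 234 - 26 = 208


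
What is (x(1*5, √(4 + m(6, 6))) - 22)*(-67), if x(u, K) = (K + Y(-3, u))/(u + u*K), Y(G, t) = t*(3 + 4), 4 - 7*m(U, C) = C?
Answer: 154703/95 - 2278*√182/95 ≈ 1305.0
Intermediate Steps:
m(U, C) = 4/7 - C/7
Y(G, t) = 7*t (Y(G, t) = t*7 = 7*t)
x(u, K) = (K + 7*u)/(u + K*u) (x(u, K) = (K + 7*u)/(u + u*K) = (K + 7*u)/(u + K*u))
(x(1*5, √(4 + m(6, 6))) - 22)*(-67) = ((√(4 + (4/7 - ⅐*6)) + 7*(1*5))/(((1*5))*(1 + √(4 + (4/7 - ⅐*6)))) - 22)*(-67) = ((√(4 + (4/7 - 6/7)) + 7*5)/(5*(1 + √(4 + (4/7 - 6/7)))) - 22)*(-67) = ((√(4 - 2/7) + 35)/(5*(1 + √(4 - 2/7))) - 22)*(-67) = ((√(26/7) + 35)/(5*(1 + √(26/7))) - 22)*(-67) = ((√182/7 + 35)/(5*(1 + √182/7)) - 22)*(-67) = ((35 + √182/7)/(5*(1 + √182/7)) - 22)*(-67) = (-22 + (35 + √182/7)/(5*(1 + √182/7)))*(-67) = 1474 - 67*(35 + √182/7)/(5*(1 + √182/7))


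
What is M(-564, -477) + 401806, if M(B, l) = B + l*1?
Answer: 400765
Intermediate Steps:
M(B, l) = B + l
M(-564, -477) + 401806 = (-564 - 477) + 401806 = -1041 + 401806 = 400765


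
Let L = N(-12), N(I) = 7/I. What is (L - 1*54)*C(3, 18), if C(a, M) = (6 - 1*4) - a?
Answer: 655/12 ≈ 54.583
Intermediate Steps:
L = -7/12 (L = 7/(-12) = 7*(-1/12) = -7/12 ≈ -0.58333)
C(a, M) = 2 - a (C(a, M) = (6 - 4) - a = 2 - a)
(L - 1*54)*C(3, 18) = (-7/12 - 1*54)*(2 - 1*3) = (-7/12 - 54)*(2 - 3) = -655/12*(-1) = 655/12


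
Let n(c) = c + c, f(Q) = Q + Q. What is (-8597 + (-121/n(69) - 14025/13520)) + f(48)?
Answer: -1586439713/186576 ≈ -8502.9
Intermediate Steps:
f(Q) = 2*Q
n(c) = 2*c
(-8597 + (-121/n(69) - 14025/13520)) + f(48) = (-8597 + (-121/(2*69) - 14025/13520)) + 2*48 = (-8597 + (-121/138 - 14025*1/13520)) + 96 = (-8597 + (-121*1/138 - 2805/2704)) + 96 = (-8597 + (-121/138 - 2805/2704)) + 96 = (-8597 - 357137/186576) + 96 = -1604351009/186576 + 96 = -1586439713/186576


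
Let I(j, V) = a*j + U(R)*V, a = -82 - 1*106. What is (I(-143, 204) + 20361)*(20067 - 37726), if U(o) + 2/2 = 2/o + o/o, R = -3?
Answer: -831897831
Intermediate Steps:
a = -188 (a = -82 - 106 = -188)
U(o) = 2/o (U(o) = -1 + (2/o + o/o) = -1 + (2/o + 1) = -1 + (1 + 2/o) = 2/o)
I(j, V) = -188*j - 2*V/3 (I(j, V) = -188*j + (2/(-3))*V = -188*j + (2*(-⅓))*V = -188*j - 2*V/3)
(I(-143, 204) + 20361)*(20067 - 37726) = ((-188*(-143) - ⅔*204) + 20361)*(20067 - 37726) = ((26884 - 136) + 20361)*(-17659) = (26748 + 20361)*(-17659) = 47109*(-17659) = -831897831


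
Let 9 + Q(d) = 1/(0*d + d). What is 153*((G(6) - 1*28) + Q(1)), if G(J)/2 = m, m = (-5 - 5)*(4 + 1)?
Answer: -20808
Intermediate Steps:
m = -50 (m = -10*5 = -50)
Q(d) = -9 + 1/d (Q(d) = -9 + 1/(0*d + d) = -9 + 1/(0 + d) = -9 + 1/d)
G(J) = -100 (G(J) = 2*(-50) = -100)
153*((G(6) - 1*28) + Q(1)) = 153*((-100 - 1*28) + (-9 + 1/1)) = 153*((-100 - 28) + (-9 + 1)) = 153*(-128 - 8) = 153*(-136) = -20808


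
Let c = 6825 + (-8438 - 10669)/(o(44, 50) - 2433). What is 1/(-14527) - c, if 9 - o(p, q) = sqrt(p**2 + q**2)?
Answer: -145699313787694/21323239045 + 19107*sqrt(1109)/2935670 ≈ -6832.7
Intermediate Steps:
o(p, q) = 9 - sqrt(p**2 + q**2)
c = 6825 - 19107/(-2424 - 2*sqrt(1109)) (c = 6825 + (-8438 - 10669)/((9 - sqrt(44**2 + 50**2)) - 2433) = 6825 - 19107/((9 - sqrt(1936 + 2500)) - 2433) = 6825 - 19107/((9 - sqrt(4436)) - 2433) = 6825 - 19107/((9 - 2*sqrt(1109)) - 2433) = 6825 - 19107/(-2424 - 2*sqrt(1109)) ≈ 6832.7)
1/(-14527) - c = 1/(-14527) - (10029552717/1467835 - 19107*sqrt(1109)/2935670) = -1/14527 + (-10029552717/1467835 + 19107*sqrt(1109)/2935670) = -145699313787694/21323239045 + 19107*sqrt(1109)/2935670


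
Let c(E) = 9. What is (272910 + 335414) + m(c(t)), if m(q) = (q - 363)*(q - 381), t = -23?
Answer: 740012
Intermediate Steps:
m(q) = (-381 + q)*(-363 + q) (m(q) = (-363 + q)*(-381 + q) = (-381 + q)*(-363 + q))
(272910 + 335414) + m(c(t)) = (272910 + 335414) + (138303 + 9² - 744*9) = 608324 + (138303 + 81 - 6696) = 608324 + 131688 = 740012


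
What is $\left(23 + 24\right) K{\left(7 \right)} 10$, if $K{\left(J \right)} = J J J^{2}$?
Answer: $1128470$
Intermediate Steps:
$K{\left(J \right)} = J^{4}$ ($K{\left(J \right)} = J^{2} J^{2} = J^{4}$)
$\left(23 + 24\right) K{\left(7 \right)} 10 = \left(23 + 24\right) 7^{4} \cdot 10 = 47 \cdot 2401 \cdot 10 = 112847 \cdot 10 = 1128470$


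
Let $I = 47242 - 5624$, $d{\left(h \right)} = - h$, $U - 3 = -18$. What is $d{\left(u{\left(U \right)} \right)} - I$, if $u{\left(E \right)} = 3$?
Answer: $-41621$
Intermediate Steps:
$U = -15$ ($U = 3 - 18 = -15$)
$I = 41618$ ($I = 47242 - 5624 = 41618$)
$d{\left(u{\left(U \right)} \right)} - I = \left(-1\right) 3 - 41618 = -3 - 41618 = -41621$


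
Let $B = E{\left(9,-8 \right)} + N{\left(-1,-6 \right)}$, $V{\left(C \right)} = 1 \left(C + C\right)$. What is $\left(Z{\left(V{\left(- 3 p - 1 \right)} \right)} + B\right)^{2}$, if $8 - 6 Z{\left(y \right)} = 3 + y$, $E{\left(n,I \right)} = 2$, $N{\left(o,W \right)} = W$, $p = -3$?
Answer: $\frac{1225}{36} \approx 34.028$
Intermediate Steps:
$V{\left(C \right)} = 2 C$ ($V{\left(C \right)} = 1 \cdot 2 C = 2 C$)
$B = -4$ ($B = 2 - 6 = -4$)
$Z{\left(y \right)} = \frac{5}{6} - \frac{y}{6}$ ($Z{\left(y \right)} = \frac{4}{3} - \frac{3 + y}{6} = \frac{4}{3} - \left(\frac{1}{2} + \frac{y}{6}\right) = \frac{5}{6} - \frac{y}{6}$)
$\left(Z{\left(V{\left(- 3 p - 1 \right)} \right)} + B\right)^{2} = \left(\left(\frac{5}{6} - \frac{2 \left(\left(-3\right) \left(-3\right) - 1\right)}{6}\right) - 4\right)^{2} = \left(\left(\frac{5}{6} - \frac{2 \left(9 - 1\right)}{6}\right) - 4\right)^{2} = \left(\left(\frac{5}{6} - \frac{2 \cdot 8}{6}\right) - 4\right)^{2} = \left(\left(\frac{5}{6} - \frac{8}{3}\right) - 4\right)^{2} = \left(- \frac{11}{6} - 4\right)^{2} = \left(- \frac{35}{6}\right)^{2} = \frac{1225}{36}$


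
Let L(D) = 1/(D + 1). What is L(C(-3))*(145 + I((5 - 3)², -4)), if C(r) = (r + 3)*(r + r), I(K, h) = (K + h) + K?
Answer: 149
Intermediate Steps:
I(K, h) = h + 2*K
C(r) = 2*r*(3 + r) (C(r) = (3 + r)*(2*r) = 2*r*(3 + r))
L(D) = 1/(1 + D)
L(C(-3))*(145 + I((5 - 3)², -4)) = (145 + (-4 + 2*(5 - 3)²))/(1 + 2*(-3)*(3 - 3)) = (145 + (-4 + 2*2²))/(1 + 2*(-3)*0) = (145 + (-4 + 2*4))/(1 + 0) = (145 + (-4 + 8))/1 = 1*(145 + 4) = 1*149 = 149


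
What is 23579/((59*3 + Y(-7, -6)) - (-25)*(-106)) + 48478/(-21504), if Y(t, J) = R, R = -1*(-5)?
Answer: -78335815/6633984 ≈ -11.808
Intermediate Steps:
R = 5
Y(t, J) = 5
23579/((59*3 + Y(-7, -6)) - (-25)*(-106)) + 48478/(-21504) = 23579/((59*3 + 5) - (-25)*(-106)) + 48478/(-21504) = 23579/((177 + 5) - 1*2650) + 48478*(-1/21504) = 23579/(182 - 2650) - 24239/10752 = 23579/(-2468) - 24239/10752 = 23579*(-1/2468) - 24239/10752 = -23579/2468 - 24239/10752 = -78335815/6633984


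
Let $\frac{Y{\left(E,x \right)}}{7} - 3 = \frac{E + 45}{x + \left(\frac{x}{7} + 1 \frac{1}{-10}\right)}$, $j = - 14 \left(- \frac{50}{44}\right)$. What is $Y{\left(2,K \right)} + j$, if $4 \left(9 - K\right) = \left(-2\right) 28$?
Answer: $\frac{21224}{429} \approx 49.473$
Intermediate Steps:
$K = 23$ ($K = 9 - \frac{\left(-2\right) 28}{4} = 9 - -14 = 9 + 14 = 23$)
$j = \frac{175}{11}$ ($j = - 14 \left(\left(-50\right) \frac{1}{44}\right) = \left(-14\right) \left(- \frac{25}{22}\right) = \frac{175}{11} \approx 15.909$)
$Y{\left(E,x \right)} = 21 + \frac{7 \left(45 + E\right)}{- \frac{1}{10} + \frac{8 x}{7}}$ ($Y{\left(E,x \right)} = 21 + 7 \frac{E + 45}{x + \left(\frac{x}{7} + 1 \frac{1}{-10}\right)} = 21 + 7 \frac{45 + E}{x + \left(x \frac{1}{7} + 1 \left(- \frac{1}{10}\right)\right)} = 21 + 7 \frac{45 + E}{x + \left(\frac{x}{7} - \frac{1}{10}\right)} = 21 + 7 \frac{45 + E}{x + \left(- \frac{1}{10} + \frac{x}{7}\right)} = 21 + 7 \frac{45 + E}{- \frac{1}{10} + \frac{8 x}{7}} = 21 + \frac{7 \left(45 + E\right)}{- \frac{1}{10} + \frac{8 x}{7}}$)
$Y{\left(2,K \right)} + j = \frac{7 \left(3129 + 70 \cdot 2 + 240 \cdot 23\right)}{-7 + 80 \cdot 23} + \frac{175}{11} = \frac{7 \left(3129 + 140 + 5520\right)}{-7 + 1840} + \frac{175}{11} = 7 \cdot \frac{1}{1833} \cdot 8789 + \frac{175}{11} = \frac{1309}{39} + \frac{175}{11} = \frac{21224}{429}$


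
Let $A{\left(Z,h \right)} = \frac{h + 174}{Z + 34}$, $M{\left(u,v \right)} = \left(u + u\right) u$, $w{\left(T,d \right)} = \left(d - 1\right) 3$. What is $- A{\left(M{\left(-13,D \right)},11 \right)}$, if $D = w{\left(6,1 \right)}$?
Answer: $- \frac{185}{372} \approx -0.49731$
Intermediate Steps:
$w{\left(T,d \right)} = -3 + 3 d$ ($w{\left(T,d \right)} = \left(-1 + d\right) 3 = -3 + 3 d$)
$D = 0$ ($D = -3 + 3 \cdot 1 = -3 + 3 = 0$)
$M{\left(u,v \right)} = 2 u^{2}$ ($M{\left(u,v \right)} = 2 u u = 2 u^{2}$)
$A{\left(Z,h \right)} = \frac{174 + h}{34 + Z}$
$- A{\left(M{\left(-13,D \right)},11 \right)} = - \frac{174 + 11}{34 + 2 \left(-13\right)^{2}} = - \frac{185}{34 + 2 \cdot 169} = - \frac{185}{34 + 338} = - \frac{185}{372}$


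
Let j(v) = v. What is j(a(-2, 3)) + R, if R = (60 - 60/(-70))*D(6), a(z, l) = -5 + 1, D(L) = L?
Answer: 2528/7 ≈ 361.14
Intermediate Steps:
a(z, l) = -4
R = 2556/7 (R = (60 - 60/(-70))*6 = (60 - 60*(-1/70))*6 = (60 + 6/7)*6 = (426/7)*6 = 2556/7 ≈ 365.14)
j(a(-2, 3)) + R = -4 + 2556/7 = 2528/7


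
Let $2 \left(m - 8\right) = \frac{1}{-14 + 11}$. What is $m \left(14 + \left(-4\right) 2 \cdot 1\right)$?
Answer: $47$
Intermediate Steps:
$m = \frac{47}{6}$ ($m = 8 + \frac{1}{2 \left(-14 + 11\right)} = 8 + \frac{1}{2 \left(-3\right)} = 8 + \frac{1}{2} \left(- \frac{1}{3}\right) = 8 - \frac{1}{6} = \frac{47}{6} \approx 7.8333$)
$m \left(14 + \left(-4\right) 2 \cdot 1\right) = \frac{47 \left(14 + \left(-4\right) 2 \cdot 1\right)}{6} = \frac{47 \left(14 - 8\right)}{6} = \frac{47}{6} \cdot 6 = 47$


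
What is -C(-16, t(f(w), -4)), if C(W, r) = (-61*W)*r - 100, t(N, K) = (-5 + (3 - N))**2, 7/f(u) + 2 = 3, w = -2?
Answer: -78956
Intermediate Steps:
f(u) = 7 (f(u) = 7/(-2 + 3) = 7/1 = 7*1 = 7)
t(N, K) = (-2 - N)**2
C(W, r) = -100 - 61*W*r (C(W, r) = -61*W*r - 100 = -100 - 61*W*r)
-C(-16, t(f(w), -4)) = -(-100 - 61*(-16)*(2 + 7)**2) = -(-100 - 61*(-16)*9**2) = -(-100 - 61*(-16)*81) = -(-100 + 79056) = -1*78956 = -78956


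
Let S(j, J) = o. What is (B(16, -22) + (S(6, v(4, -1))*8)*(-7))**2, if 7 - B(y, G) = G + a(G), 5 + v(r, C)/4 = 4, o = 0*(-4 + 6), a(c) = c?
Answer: 2601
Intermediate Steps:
o = 0 (o = 0*2 = 0)
v(r, C) = -4 (v(r, C) = -20 + 4*4 = -20 + 16 = -4)
S(j, J) = 0
B(y, G) = 7 - 2*G (B(y, G) = 7 - (G + G) = 7 - 2*G)
(B(16, -22) + (S(6, v(4, -1))*8)*(-7))**2 = ((7 - 2*(-22)) + (0*8)*(-7))**2 = ((7 + 44) + 0*(-7))**2 = (51 + 0)**2 = 51**2 = 2601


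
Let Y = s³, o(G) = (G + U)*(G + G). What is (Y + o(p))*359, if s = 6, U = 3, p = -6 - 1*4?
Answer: 127804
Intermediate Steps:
p = -10 (p = -6 - 4 = -10)
o(G) = 2*G*(3 + G) (o(G) = (G + 3)*(G + G) = (3 + G)*(2*G) = 2*G*(3 + G))
Y = 216 (Y = 6³ = 216)
(Y + o(p))*359 = (216 + 2*(-10)*(3 - 10))*359 = (216 + 2*(-10)*(-7))*359 = (216 + 140)*359 = 356*359 = 127804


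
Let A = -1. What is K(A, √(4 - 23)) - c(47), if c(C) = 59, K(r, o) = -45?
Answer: -104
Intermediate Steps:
K(A, √(4 - 23)) - c(47) = -45 - 1*59 = -45 - 59 = -104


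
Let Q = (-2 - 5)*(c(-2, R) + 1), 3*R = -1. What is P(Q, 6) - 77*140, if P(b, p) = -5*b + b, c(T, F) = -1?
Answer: -10780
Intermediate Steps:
R = -⅓ (R = (⅓)*(-1) = -⅓ ≈ -0.33333)
Q = 0 (Q = (-2 - 5)*(-1 + 1) = -7*0 = 0)
P(b, p) = -4*b
P(Q, 6) - 77*140 = -4*0 - 77*140 = 0 - 10780 = -10780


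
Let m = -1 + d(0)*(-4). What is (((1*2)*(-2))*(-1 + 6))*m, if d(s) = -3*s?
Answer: 20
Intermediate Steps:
m = -1 (m = -1 - 3*0*(-4) = -1 + 0*(-4) = -1 + 0 = -1)
(((1*2)*(-2))*(-1 + 6))*m = (((1*2)*(-2))*(-1 + 6))*(-1) = ((2*(-2))*5)*(-1) = -4*5*(-1) = -20*(-1) = 20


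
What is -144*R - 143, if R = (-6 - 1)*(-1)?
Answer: -1151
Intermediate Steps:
R = 7 (R = -7*(-1) = 7)
-144*R - 143 = -144*7 - 143 = -1008 - 143 = -1151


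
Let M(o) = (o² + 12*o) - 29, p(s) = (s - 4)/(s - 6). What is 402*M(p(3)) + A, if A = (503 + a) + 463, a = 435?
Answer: -25813/3 ≈ -8604.3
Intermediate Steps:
p(s) = (-4 + s)/(-6 + s)
M(o) = -29 + o² + 12*o
A = 1401 (A = (503 + 435) + 463 = 938 + 463 = 1401)
402*M(p(3)) + A = 402*(-29 + ((-4 + 3)/(-6 + 3))² + 12*((-4 + 3)/(-6 + 3))) + 1401 = 402*(-29 + (-1/(-3))² + 12*(-1/(-3))) + 1401 = 402*(-29 + (-⅓*(-1))² + 12*(-⅓*(-1))) + 1401 = 402*(-29 + (⅓)² + 12*(⅓)) + 1401 = 402*(-29 + ⅑ + 4) + 1401 = 402*(-224/9) + 1401 = -30016/3 + 1401 = -25813/3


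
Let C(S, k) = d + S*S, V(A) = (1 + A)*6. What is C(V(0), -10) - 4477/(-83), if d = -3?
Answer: 7216/83 ≈ 86.940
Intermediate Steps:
V(A) = 6 + 6*A
C(S, k) = -3 + S**2 (C(S, k) = -3 + S*S = -3 + S**2)
C(V(0), -10) - 4477/(-83) = (-3 + (6 + 6*0)**2) - 4477/(-83) = (-3 + (6 + 0)**2) - 4477*(-1)/83 = (-3 + 6**2) - 121*(-37/83) = (-3 + 36) + 4477/83 = 33 + 4477/83 = 7216/83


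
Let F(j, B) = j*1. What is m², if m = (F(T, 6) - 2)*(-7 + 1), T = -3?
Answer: 900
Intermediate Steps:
F(j, B) = j
m = 30 (m = (-3 - 2)*(-7 + 1) = -5*(-6) = 30)
m² = 30² = 900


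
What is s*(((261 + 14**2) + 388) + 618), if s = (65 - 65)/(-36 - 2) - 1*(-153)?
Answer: 223839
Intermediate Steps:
s = 153 (s = 0/(-38) + 153 = 0*(-1/38) + 153 = 0 + 153 = 153)
s*(((261 + 14**2) + 388) + 618) = 153*(((261 + 14**2) + 388) + 618) = 153*(((261 + 196) + 388) + 618) = 153*((457 + 388) + 618) = 153*(845 + 618) = 153*1463 = 223839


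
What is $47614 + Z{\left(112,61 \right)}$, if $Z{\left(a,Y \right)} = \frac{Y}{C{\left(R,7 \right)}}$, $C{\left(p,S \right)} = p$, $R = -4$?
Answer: $\frac{190395}{4} \approx 47599.0$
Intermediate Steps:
$Z{\left(a,Y \right)} = - \frac{Y}{4}$ ($Z{\left(a,Y \right)} = \frac{Y}{-4} = Y \left(- \frac{1}{4}\right) = - \frac{Y}{4}$)
$47614 + Z{\left(112,61 \right)} = 47614 - \frac{61}{4} = \frac{190395}{4}$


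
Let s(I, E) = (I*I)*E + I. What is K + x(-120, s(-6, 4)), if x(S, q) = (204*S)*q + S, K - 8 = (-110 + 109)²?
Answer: -3378351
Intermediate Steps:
s(I, E) = I + E*I² (s(I, E) = I²*E + I = E*I² + I = I + E*I²)
K = 9 (K = 8 + (-110 + 109)² = 8 + (-1)² = 8 + 1 = 9)
x(S, q) = S + 204*S*q (x(S, q) = 204*S*q + S = S + 204*S*q)
K + x(-120, s(-6, 4)) = 9 - 120*(1 + 204*(-6*(1 + 4*(-6)))) = 9 - 120*(1 + 204*(-6*(1 - 24))) = 9 - 120*(1 + 204*(-6*(-23))) = 9 - 120*(1 + 204*138) = 9 - 120*(1 + 28152) = 9 - 120*28153 = 9 - 3378360 = -3378351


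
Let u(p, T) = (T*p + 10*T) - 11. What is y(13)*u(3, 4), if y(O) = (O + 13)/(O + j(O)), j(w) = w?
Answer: 41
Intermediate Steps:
u(p, T) = -11 + 10*T + T*p (u(p, T) = (10*T + T*p) - 11 = -11 + 10*T + T*p)
y(O) = (13 + O)/(2*O) (y(O) = (O + 13)/(O + O) = (13 + O)/((2*O)) = (13 + O)*(1/(2*O)) = (13 + O)/(2*O))
y(13)*u(3, 4) = ((½)*(13 + 13)/13)*(-11 + 10*4 + 4*3) = ((½)*(1/13)*26)*(-11 + 40 + 12) = 1*41 = 41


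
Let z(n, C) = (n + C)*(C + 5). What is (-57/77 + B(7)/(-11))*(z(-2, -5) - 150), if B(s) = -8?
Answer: 150/77 ≈ 1.9481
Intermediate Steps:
z(n, C) = (5 + C)*(C + n) (z(n, C) = (C + n)*(5 + C) = (5 + C)*(C + n))
(-57/77 + B(7)/(-11))*(z(-2, -5) - 150) = (-57/77 - 8/(-11))*(((-5)² + 5*(-5) + 5*(-2) - 5*(-2)) - 150) = (-57*1/77 - 8*(-1/11))*((25 - 25 - 10 + 10) - 150) = (-57/77 + 8/11)*(0 - 150) = -1/77*(-150) = 150/77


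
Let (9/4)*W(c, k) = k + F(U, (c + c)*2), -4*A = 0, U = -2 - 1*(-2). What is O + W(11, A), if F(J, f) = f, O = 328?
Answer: 3128/9 ≈ 347.56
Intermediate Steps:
U = 0 (U = -2 + 2 = 0)
A = 0 (A = -¼*0 = 0)
W(c, k) = 4*k/9 + 16*c/9 (W(c, k) = 4*(k + (c + c)*2)/9 = 4*(k + (2*c)*2)/9 = 4*(k + 4*c)/9 = 4*k/9 + 16*c/9)
O + W(11, A) = 328 + ((4/9)*0 + (16/9)*11) = 328 + (0 + 176/9) = 328 + 176/9 = 3128/9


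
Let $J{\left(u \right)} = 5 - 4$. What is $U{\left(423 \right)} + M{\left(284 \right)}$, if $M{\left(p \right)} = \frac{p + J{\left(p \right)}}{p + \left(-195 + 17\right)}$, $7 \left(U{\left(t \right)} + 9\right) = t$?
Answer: $\frac{40155}{742} \approx 54.117$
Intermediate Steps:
$J{\left(u \right)} = 1$
$U{\left(t \right)} = -9 + \frac{t}{7}$
$M{\left(p \right)} = \frac{1 + p}{-178 + p}$ ($M{\left(p \right)} = \frac{p + 1}{p + \left(-195 + 17\right)} = \frac{1 + p}{p - 178} = \frac{1 + p}{-178 + p}$)
$U{\left(423 \right)} + M{\left(284 \right)} = \left(-9 + \frac{1}{7} \cdot 423\right) + \frac{1 + 284}{-178 + 284} = \left(-9 + \frac{423}{7}\right) + \frac{1}{106} \cdot 285 = \frac{360}{7} + \frac{1}{106} \cdot 285 = \frac{360}{7} + \frac{285}{106} = \frac{40155}{742}$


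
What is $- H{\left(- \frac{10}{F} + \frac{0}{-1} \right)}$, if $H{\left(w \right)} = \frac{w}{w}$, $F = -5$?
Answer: $-1$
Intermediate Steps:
$H{\left(w \right)} = 1$
$- H{\left(- \frac{10}{F} + \frac{0}{-1} \right)} = \left(-1\right) 1 = -1$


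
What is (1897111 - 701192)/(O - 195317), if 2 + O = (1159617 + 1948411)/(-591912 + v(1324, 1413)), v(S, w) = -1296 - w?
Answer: -711118551699/116143887127 ≈ -6.1227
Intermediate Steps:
O = -4297270/594621 (O = -2 + (1159617 + 1948411)/(-591912 + (-1296 - 1*1413)) = -2 + 3108028/(-591912 + (-1296 - 1413)) = -2 + 3108028/(-591912 - 2709) = -2 + 3108028/(-594621) = -2 + 3108028*(-1/594621) = -2 - 3108028/594621 = -4297270/594621 ≈ -7.2269)
(1897111 - 701192)/(O - 195317) = (1897111 - 701192)/(-4297270/594621 - 195317) = 1195919/(-116143887127/594621) = 1195919*(-594621/116143887127) = -711118551699/116143887127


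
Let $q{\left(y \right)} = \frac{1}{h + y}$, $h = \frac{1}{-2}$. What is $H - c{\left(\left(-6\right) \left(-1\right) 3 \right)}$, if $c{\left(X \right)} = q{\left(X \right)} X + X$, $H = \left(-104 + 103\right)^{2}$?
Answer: $- \frac{631}{35} \approx -18.029$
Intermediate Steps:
$h = - \frac{1}{2} \approx -0.5$
$q{\left(y \right)} = \frac{1}{- \frac{1}{2} + y}$
$H = 1$ ($H = \left(-1\right)^{2} = 1$)
$c{\left(X \right)} = X + \frac{2 X}{-1 + 2 X}$ ($c{\left(X \right)} = \frac{2}{-1 + 2 X} X + X = \frac{2 X}{-1 + 2 X} + X = X + \frac{2 X}{-1 + 2 X}$)
$H - c{\left(\left(-6\right) \left(-1\right) 3 \right)} = 1 - \frac{\left(-6\right) \left(-1\right) 3 \left(1 + 2 \left(-6\right) \left(-1\right) 3\right)}{-1 + 2 \left(-6\right) \left(-1\right) 3} = 1 - \frac{6 \cdot 3 \left(1 + 2 \cdot 6 \cdot 3\right)}{-1 + 2 \cdot 6 \cdot 3} = 1 - \frac{18 \left(1 + 2 \cdot 18\right)}{-1 + 2 \cdot 18} = 1 - \frac{18 \left(1 + 36\right)}{-1 + 36} = 1 - 18 \cdot \frac{1}{35} \cdot 37 = 1 - \frac{666}{35} = - \frac{631}{35}$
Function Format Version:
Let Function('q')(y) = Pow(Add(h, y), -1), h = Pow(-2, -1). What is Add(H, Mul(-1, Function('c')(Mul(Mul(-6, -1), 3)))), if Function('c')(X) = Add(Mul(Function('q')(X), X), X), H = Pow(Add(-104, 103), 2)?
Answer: Rational(-631, 35) ≈ -18.029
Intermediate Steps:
h = Rational(-1, 2) ≈ -0.50000
Function('q')(y) = Pow(Add(Rational(-1, 2), y), -1)
H = 1 (H = Pow(-1, 2) = 1)
Function('c')(X) = Add(X, Mul(2, X, Pow(Add(-1, Mul(2, X)), -1))) (Function('c')(X) = Add(Mul(Mul(2, Pow(Add(-1, Mul(2, X)), -1)), X), X) = Add(Mul(2, X, Pow(Add(-1, Mul(2, X)), -1)), X) = Add(X, Mul(2, X, Pow(Add(-1, Mul(2, X)), -1))))
Add(H, Mul(-1, Function('c')(Mul(Mul(-6, -1), 3)))) = Add(1, Mul(-1, Mul(Mul(Mul(-6, -1), 3), Pow(Add(-1, Mul(2, Mul(Mul(-6, -1), 3))), -1), Add(1, Mul(2, Mul(Mul(-6, -1), 3)))))) = Add(1, Mul(-1, Mul(Mul(6, 3), Pow(Add(-1, Mul(2, Mul(6, 3))), -1), Add(1, Mul(2, Mul(6, 3)))))) = Add(1, Mul(-1, Mul(18, Pow(Add(-1, Mul(2, 18)), -1), Add(1, Mul(2, 18))))) = Add(1, Mul(-1, Mul(18, Pow(Add(-1, 36), -1), Add(1, 36)))) = Add(1, Mul(-1, Mul(18, Pow(35, -1), 37))) = Add(1, Mul(-1, Mul(18, Rational(1, 35), 37))) = Add(1, Mul(-1, Rational(666, 35))) = Add(1, Rational(-666, 35)) = Rational(-631, 35)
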